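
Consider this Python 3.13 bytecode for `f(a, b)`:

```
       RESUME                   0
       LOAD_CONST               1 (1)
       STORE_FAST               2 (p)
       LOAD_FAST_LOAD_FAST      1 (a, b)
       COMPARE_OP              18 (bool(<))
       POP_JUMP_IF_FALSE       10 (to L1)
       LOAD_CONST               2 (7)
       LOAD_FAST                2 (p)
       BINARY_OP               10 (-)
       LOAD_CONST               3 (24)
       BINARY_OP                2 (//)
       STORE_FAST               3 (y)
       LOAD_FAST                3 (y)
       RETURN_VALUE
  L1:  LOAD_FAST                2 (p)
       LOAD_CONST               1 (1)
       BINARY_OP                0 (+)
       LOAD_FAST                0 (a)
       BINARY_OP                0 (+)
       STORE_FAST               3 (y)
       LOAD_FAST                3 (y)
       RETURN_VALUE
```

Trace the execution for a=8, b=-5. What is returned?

10

LOAD_CONST → push 1. Stack: [1]
STORE_FAST p → p=1. Stack: []
LOAD_FAST_LOAD_FAST a,b → push 8,-5. Stack: [8, -5]
COMPARE_OP bool(<) → 8 vs -5 = False. Stack: [False]
POP_JUMP_IF_FALSE → pop False; jump. Stack: []
LOAD_FAST p → push 1. Stack: [1]
LOAD_CONST → push 1. Stack: [1, 1]
BINARY_OP + → 1 + 1 = 2. Stack: [2]
LOAD_FAST a → push 8. Stack: [2, 8]
BINARY_OP + → 2 + 8 = 10. Stack: [10]
STORE_FAST y → y=10. Stack: []
LOAD_FAST y → push 10. Stack: [10]
RETURN_VALUE → return 10.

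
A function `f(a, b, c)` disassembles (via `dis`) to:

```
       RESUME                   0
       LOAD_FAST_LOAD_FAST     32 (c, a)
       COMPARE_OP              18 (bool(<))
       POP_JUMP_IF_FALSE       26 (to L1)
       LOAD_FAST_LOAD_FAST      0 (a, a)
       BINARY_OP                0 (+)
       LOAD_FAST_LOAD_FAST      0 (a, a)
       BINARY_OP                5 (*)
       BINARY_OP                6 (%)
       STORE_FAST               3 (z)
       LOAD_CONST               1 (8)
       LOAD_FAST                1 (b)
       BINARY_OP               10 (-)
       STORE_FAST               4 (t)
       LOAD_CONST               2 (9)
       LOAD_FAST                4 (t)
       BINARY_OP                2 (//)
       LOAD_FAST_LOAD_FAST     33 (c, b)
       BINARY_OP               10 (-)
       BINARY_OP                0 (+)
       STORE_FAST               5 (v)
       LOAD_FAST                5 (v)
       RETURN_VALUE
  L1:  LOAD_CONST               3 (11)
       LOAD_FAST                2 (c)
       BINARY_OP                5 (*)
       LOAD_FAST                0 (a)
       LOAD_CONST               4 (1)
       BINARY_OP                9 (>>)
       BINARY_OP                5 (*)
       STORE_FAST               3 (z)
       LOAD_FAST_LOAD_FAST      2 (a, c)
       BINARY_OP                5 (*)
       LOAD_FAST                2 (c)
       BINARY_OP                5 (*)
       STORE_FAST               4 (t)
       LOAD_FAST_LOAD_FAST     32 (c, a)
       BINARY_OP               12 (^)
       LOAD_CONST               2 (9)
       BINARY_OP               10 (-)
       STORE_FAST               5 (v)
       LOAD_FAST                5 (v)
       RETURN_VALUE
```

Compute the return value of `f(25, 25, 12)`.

-14

LOAD_FAST_LOAD_FAST c,a → push 12,25. Stack: [12, 25]
COMPARE_OP bool(<) → 12 vs 25 = True. Stack: [True]
POP_JUMP_IF_FALSE → pop True; no jump. Stack: []
LOAD_FAST_LOAD_FAST a,a → push 25,25. Stack: [25, 25]
BINARY_OP + → 25 + 25 = 50. Stack: [50]
LOAD_FAST_LOAD_FAST a,a → push 25,25. Stack: [50, 25, 25]
BINARY_OP * → 25 * 25 = 625. Stack: [50, 625]
BINARY_OP % → 50 % 625 = 50. Stack: [50]
STORE_FAST z → z=50. Stack: []
LOAD_CONST → push 8. Stack: [8]
LOAD_FAST b → push 25. Stack: [8, 25]
BINARY_OP - → 8 - 25 = -17. Stack: [-17]
STORE_FAST t → t=-17. Stack: []
LOAD_CONST → push 9. Stack: [9]
LOAD_FAST t → push -17. Stack: [9, -17]
BINARY_OP // → 9 // -17 = -1. Stack: [-1]
LOAD_FAST_LOAD_FAST c,b → push 12,25. Stack: [-1, 12, 25]
BINARY_OP - → 12 - 25 = -13. Stack: [-1, -13]
BINARY_OP + → -1 + -13 = -14. Stack: [-14]
STORE_FAST v → v=-14. Stack: []
LOAD_FAST v → push -14. Stack: [-14]
RETURN_VALUE → return -14.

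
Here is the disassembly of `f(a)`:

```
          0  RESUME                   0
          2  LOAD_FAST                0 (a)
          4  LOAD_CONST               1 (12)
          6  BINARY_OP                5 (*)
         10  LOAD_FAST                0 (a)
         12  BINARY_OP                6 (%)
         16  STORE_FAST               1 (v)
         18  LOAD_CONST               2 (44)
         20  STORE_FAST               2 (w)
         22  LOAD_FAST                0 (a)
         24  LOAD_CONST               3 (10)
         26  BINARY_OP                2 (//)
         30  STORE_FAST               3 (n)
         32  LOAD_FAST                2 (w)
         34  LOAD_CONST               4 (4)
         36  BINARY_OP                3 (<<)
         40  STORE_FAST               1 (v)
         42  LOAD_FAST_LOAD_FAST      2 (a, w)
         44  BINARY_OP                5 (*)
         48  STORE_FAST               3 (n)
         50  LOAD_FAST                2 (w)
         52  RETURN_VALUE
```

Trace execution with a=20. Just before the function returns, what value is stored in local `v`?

LOAD_FAST a → push 20. Stack: [20]
LOAD_CONST → push 12. Stack: [20, 12]
BINARY_OP * → 20 * 12 = 240. Stack: [240]
LOAD_FAST a → push 20. Stack: [240, 20]
BINARY_OP % → 240 % 20 = 0. Stack: [0]
STORE_FAST v → v=0. Stack: []
LOAD_CONST → push 44. Stack: [44]
STORE_FAST w → w=44. Stack: []
LOAD_FAST a → push 20. Stack: [20]
LOAD_CONST → push 10. Stack: [20, 10]
BINARY_OP // → 20 // 10 = 2. Stack: [2]
STORE_FAST n → n=2. Stack: []
LOAD_FAST w → push 44. Stack: [44]
LOAD_CONST → push 4. Stack: [44, 4]
BINARY_OP << → 44 << 4 = 704. Stack: [704]
STORE_FAST v → v=704. Stack: []
LOAD_FAST_LOAD_FAST a,w → push 20,44. Stack: [20, 44]
BINARY_OP * → 20 * 44 = 880. Stack: [880]
STORE_FAST n → n=880. Stack: []
LOAD_FAST w → push 44. Stack: [44]
RETURN_VALUE → return 44.

704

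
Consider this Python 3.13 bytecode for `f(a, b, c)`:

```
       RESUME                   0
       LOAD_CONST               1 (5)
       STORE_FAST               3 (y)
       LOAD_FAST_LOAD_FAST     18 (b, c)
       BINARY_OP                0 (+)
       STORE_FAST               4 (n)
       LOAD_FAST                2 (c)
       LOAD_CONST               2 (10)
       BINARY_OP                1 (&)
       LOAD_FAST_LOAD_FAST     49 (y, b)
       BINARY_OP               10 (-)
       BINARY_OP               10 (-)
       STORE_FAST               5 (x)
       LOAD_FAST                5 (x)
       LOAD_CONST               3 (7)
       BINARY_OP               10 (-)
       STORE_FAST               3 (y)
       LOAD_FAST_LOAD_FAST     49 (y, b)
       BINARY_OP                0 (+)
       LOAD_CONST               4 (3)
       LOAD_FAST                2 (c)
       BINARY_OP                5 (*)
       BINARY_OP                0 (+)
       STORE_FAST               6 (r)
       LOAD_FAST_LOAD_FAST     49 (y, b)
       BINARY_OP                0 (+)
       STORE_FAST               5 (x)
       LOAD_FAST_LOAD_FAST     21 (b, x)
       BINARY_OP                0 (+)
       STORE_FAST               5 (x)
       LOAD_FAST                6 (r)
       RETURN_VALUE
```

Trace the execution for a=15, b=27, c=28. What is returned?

134

LOAD_CONST → push 5. Stack: [5]
STORE_FAST y → y=5. Stack: []
LOAD_FAST_LOAD_FAST b,c → push 27,28. Stack: [27, 28]
BINARY_OP + → 27 + 28 = 55. Stack: [55]
STORE_FAST n → n=55. Stack: []
LOAD_FAST c → push 28. Stack: [28]
LOAD_CONST → push 10. Stack: [28, 10]
BINARY_OP & → 28 & 10 = 8. Stack: [8]
LOAD_FAST_LOAD_FAST y,b → push 5,27. Stack: [8, 5, 27]
BINARY_OP - → 5 - 27 = -22. Stack: [8, -22]
BINARY_OP - → 8 - -22 = 30. Stack: [30]
STORE_FAST x → x=30. Stack: []
LOAD_FAST x → push 30. Stack: [30]
LOAD_CONST → push 7. Stack: [30, 7]
BINARY_OP - → 30 - 7 = 23. Stack: [23]
STORE_FAST y → y=23. Stack: []
LOAD_FAST_LOAD_FAST y,b → push 23,27. Stack: [23, 27]
BINARY_OP + → 23 + 27 = 50. Stack: [50]
LOAD_CONST → push 3. Stack: [50, 3]
LOAD_FAST c → push 28. Stack: [50, 3, 28]
BINARY_OP * → 3 * 28 = 84. Stack: [50, 84]
BINARY_OP + → 50 + 84 = 134. Stack: [134]
STORE_FAST r → r=134. Stack: []
LOAD_FAST_LOAD_FAST y,b → push 23,27. Stack: [23, 27]
BINARY_OP + → 23 + 27 = 50. Stack: [50]
STORE_FAST x → x=50. Stack: []
LOAD_FAST_LOAD_FAST b,x → push 27,50. Stack: [27, 50]
BINARY_OP + → 27 + 50 = 77. Stack: [77]
STORE_FAST x → x=77. Stack: []
LOAD_FAST r → push 134. Stack: [134]
RETURN_VALUE → return 134.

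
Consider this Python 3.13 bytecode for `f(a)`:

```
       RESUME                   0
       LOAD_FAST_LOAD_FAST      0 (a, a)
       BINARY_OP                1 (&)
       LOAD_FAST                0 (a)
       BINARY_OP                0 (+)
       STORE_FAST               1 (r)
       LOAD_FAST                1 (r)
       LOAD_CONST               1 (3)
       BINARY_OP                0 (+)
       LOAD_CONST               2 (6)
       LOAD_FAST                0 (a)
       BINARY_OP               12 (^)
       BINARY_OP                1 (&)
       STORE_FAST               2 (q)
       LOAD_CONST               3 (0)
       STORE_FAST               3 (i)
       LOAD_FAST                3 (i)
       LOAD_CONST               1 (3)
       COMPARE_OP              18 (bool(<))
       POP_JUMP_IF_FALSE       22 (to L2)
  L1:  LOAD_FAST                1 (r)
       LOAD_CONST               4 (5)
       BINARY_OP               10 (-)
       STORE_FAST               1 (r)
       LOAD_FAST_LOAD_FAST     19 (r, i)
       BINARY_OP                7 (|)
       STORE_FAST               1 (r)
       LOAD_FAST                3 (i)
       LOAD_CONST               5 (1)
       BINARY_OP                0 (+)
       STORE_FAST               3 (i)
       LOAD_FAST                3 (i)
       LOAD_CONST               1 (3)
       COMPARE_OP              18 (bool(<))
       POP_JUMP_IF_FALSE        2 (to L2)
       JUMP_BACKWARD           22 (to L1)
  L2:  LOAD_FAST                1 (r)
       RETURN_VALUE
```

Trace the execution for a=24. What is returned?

34

LOAD_FAST_LOAD_FAST a,a → push 24,24. Stack: [24, 24]
BINARY_OP & → 24 & 24 = 24. Stack: [24]
LOAD_FAST a → push 24. Stack: [24, 24]
BINARY_OP + → 24 + 24 = 48. Stack: [48]
STORE_FAST r → r=48. Stack: []
LOAD_FAST r → push 48. Stack: [48]
LOAD_CONST → push 3. Stack: [48, 3]
BINARY_OP + → 48 + 3 = 51. Stack: [51]
LOAD_CONST → push 6. Stack: [51, 6]
LOAD_FAST a → push 24. Stack: [51, 6, 24]
BINARY_OP ^ → 6 ^ 24 = 30. Stack: [51, 30]
BINARY_OP & → 51 & 30 = 18. Stack: [18]
STORE_FAST q → q=18. Stack: []
LOAD_CONST → push 0. Stack: [0]
STORE_FAST i → i=0. Stack: []
LOAD_FAST i → push 0. Stack: [0]
LOAD_CONST → push 3. Stack: [0, 3]
COMPARE_OP bool(<) → 0 vs 3 = True. Stack: [True]
POP_JUMP_IF_FALSE → pop True; no jump. Stack: []
LOAD_FAST r → push 48. Stack: [48]
LOAD_CONST → push 5. Stack: [48, 5]
BINARY_OP - → 48 - 5 = 43. Stack: [43]
STORE_FAST r → r=43. Stack: []
LOAD_FAST_LOAD_FAST r,i → push 43,0. Stack: [43, 0]
BINARY_OP | → 43 | 0 = 43. Stack: [43]
STORE_FAST r → r=43. Stack: []
LOAD_FAST i → push 0. Stack: [0]
LOAD_CONST → push 1. Stack: [0, 1]
BINARY_OP + → 0 + 1 = 1. Stack: [1]
STORE_FAST i → i=1. Stack: []
LOAD_FAST i → push 1. Stack: [1]
LOAD_CONST → push 3. Stack: [1, 3]
COMPARE_OP bool(<) → 1 vs 3 = True. Stack: [True]
POP_JUMP_IF_FALSE → pop True; no jump. Stack: []
LOAD_FAST r → push 43. Stack: [43]
LOAD_CONST → push 5. Stack: [43, 5]
BINARY_OP - → 43 - 5 = 38. Stack: [38]
STORE_FAST r → r=38. Stack: []
LOAD_FAST_LOAD_FAST r,i → push 38,1. Stack: [38, 1]
BINARY_OP | → 38 | 1 = 39. Stack: [39]
STORE_FAST r → r=39. Stack: []
LOAD_FAST i → push 1. Stack: [1]
LOAD_CONST → push 1. Stack: [1, 1]
BINARY_OP + → 1 + 1 = 2. Stack: [2]
STORE_FAST i → i=2. Stack: []
LOAD_FAST i → push 2. Stack: [2]
LOAD_CONST → push 3. Stack: [2, 3]
COMPARE_OP bool(<) → 2 vs 3 = True. Stack: [True]
POP_JUMP_IF_FALSE → pop True; no jump. Stack: []
LOAD_FAST r → push 39. Stack: [39]
LOAD_CONST → push 5. Stack: [39, 5]
BINARY_OP - → 39 - 5 = 34. Stack: [34]
STORE_FAST r → r=34. Stack: []
LOAD_FAST_LOAD_FAST r,i → push 34,2. Stack: [34, 2]
BINARY_OP | → 34 | 2 = 34. Stack: [34]
STORE_FAST r → r=34. Stack: []
LOAD_FAST i → push 2. Stack: [2]
LOAD_CONST → push 1. Stack: [2, 1]
BINARY_OP + → 2 + 1 = 3. Stack: [3]
STORE_FAST i → i=3. Stack: []
LOAD_FAST i → push 3. Stack: [3]
LOAD_CONST → push 3. Stack: [3, 3]
COMPARE_OP bool(<) → 3 vs 3 = False. Stack: [False]
POP_JUMP_IF_FALSE → pop False; jump. Stack: []
LOAD_FAST r → push 34. Stack: [34]
RETURN_VALUE → return 34.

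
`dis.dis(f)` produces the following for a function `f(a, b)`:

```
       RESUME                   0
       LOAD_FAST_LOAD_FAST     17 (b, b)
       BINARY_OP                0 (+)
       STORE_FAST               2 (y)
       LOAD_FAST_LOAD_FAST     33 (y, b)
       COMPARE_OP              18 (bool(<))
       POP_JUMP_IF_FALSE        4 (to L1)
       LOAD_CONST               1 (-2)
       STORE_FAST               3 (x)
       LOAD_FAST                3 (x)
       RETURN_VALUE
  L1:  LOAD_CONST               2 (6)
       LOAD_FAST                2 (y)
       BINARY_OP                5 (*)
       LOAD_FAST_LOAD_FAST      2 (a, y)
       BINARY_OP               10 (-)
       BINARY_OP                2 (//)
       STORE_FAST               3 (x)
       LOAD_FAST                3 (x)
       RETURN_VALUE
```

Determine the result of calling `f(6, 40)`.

LOAD_FAST_LOAD_FAST b,b → push 40,40. Stack: [40, 40]
BINARY_OP + → 40 + 40 = 80. Stack: [80]
STORE_FAST y → y=80. Stack: []
LOAD_FAST_LOAD_FAST y,b → push 80,40. Stack: [80, 40]
COMPARE_OP bool(<) → 80 vs 40 = False. Stack: [False]
POP_JUMP_IF_FALSE → pop False; jump. Stack: []
LOAD_CONST → push 6. Stack: [6]
LOAD_FAST y → push 80. Stack: [6, 80]
BINARY_OP * → 6 * 80 = 480. Stack: [480]
LOAD_FAST_LOAD_FAST a,y → push 6,80. Stack: [480, 6, 80]
BINARY_OP - → 6 - 80 = -74. Stack: [480, -74]
BINARY_OP // → 480 // -74 = -7. Stack: [-7]
STORE_FAST x → x=-7. Stack: []
LOAD_FAST x → push -7. Stack: [-7]
RETURN_VALUE → return -7.

-7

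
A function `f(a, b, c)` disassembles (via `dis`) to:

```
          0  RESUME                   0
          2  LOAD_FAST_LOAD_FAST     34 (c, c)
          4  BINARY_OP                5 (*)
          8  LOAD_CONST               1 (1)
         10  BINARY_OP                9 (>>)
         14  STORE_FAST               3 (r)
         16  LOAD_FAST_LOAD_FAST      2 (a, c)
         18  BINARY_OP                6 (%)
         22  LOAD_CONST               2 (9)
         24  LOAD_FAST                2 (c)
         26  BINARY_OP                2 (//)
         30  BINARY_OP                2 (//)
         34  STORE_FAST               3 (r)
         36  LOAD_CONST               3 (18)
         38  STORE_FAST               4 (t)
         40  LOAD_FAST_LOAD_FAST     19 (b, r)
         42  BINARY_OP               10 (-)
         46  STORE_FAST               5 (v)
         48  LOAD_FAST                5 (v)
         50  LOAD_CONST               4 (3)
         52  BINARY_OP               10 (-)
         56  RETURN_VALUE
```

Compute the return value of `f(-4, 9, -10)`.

2

LOAD_FAST_LOAD_FAST c,c → push -10,-10. Stack: [-10, -10]
BINARY_OP * → -10 * -10 = 100. Stack: [100]
LOAD_CONST → push 1. Stack: [100, 1]
BINARY_OP >> → 100 >> 1 = 50. Stack: [50]
STORE_FAST r → r=50. Stack: []
LOAD_FAST_LOAD_FAST a,c → push -4,-10. Stack: [-4, -10]
BINARY_OP % → -4 % -10 = -4. Stack: [-4]
LOAD_CONST → push 9. Stack: [-4, 9]
LOAD_FAST c → push -10. Stack: [-4, 9, -10]
BINARY_OP // → 9 // -10 = -1. Stack: [-4, -1]
BINARY_OP // → -4 // -1 = 4. Stack: [4]
STORE_FAST r → r=4. Stack: []
LOAD_CONST → push 18. Stack: [18]
STORE_FAST t → t=18. Stack: []
LOAD_FAST_LOAD_FAST b,r → push 9,4. Stack: [9, 4]
BINARY_OP - → 9 - 4 = 5. Stack: [5]
STORE_FAST v → v=5. Stack: []
LOAD_FAST v → push 5. Stack: [5]
LOAD_CONST → push 3. Stack: [5, 3]
BINARY_OP - → 5 - 3 = 2. Stack: [2]
RETURN_VALUE → return 2.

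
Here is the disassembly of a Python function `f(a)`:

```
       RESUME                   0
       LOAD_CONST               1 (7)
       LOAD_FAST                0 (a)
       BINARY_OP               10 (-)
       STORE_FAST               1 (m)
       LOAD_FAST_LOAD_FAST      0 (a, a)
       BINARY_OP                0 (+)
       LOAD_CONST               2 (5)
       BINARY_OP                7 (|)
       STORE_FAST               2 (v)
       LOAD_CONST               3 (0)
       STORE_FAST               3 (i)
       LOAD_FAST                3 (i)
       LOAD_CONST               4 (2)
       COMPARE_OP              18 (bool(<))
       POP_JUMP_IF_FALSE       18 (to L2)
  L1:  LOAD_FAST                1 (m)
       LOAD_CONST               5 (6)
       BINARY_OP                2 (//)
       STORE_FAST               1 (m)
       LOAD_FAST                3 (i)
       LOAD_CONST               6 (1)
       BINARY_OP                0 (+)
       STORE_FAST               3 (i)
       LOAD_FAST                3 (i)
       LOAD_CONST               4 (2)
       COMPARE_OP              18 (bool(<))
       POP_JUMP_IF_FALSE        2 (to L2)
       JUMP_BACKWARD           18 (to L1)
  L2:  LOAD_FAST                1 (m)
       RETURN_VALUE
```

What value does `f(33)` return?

-1

LOAD_CONST → push 7. Stack: [7]
LOAD_FAST a → push 33. Stack: [7, 33]
BINARY_OP - → 7 - 33 = -26. Stack: [-26]
STORE_FAST m → m=-26. Stack: []
LOAD_FAST_LOAD_FAST a,a → push 33,33. Stack: [33, 33]
BINARY_OP + → 33 + 33 = 66. Stack: [66]
LOAD_CONST → push 5. Stack: [66, 5]
BINARY_OP | → 66 | 5 = 71. Stack: [71]
STORE_FAST v → v=71. Stack: []
LOAD_CONST → push 0. Stack: [0]
STORE_FAST i → i=0. Stack: []
LOAD_FAST i → push 0. Stack: [0]
LOAD_CONST → push 2. Stack: [0, 2]
COMPARE_OP bool(<) → 0 vs 2 = True. Stack: [True]
POP_JUMP_IF_FALSE → pop True; no jump. Stack: []
LOAD_FAST m → push -26. Stack: [-26]
LOAD_CONST → push 6. Stack: [-26, 6]
BINARY_OP // → -26 // 6 = -5. Stack: [-5]
STORE_FAST m → m=-5. Stack: []
LOAD_FAST i → push 0. Stack: [0]
LOAD_CONST → push 1. Stack: [0, 1]
BINARY_OP + → 0 + 1 = 1. Stack: [1]
STORE_FAST i → i=1. Stack: []
LOAD_FAST i → push 1. Stack: [1]
LOAD_CONST → push 2. Stack: [1, 2]
COMPARE_OP bool(<) → 1 vs 2 = True. Stack: [True]
POP_JUMP_IF_FALSE → pop True; no jump. Stack: []
LOAD_FAST m → push -5. Stack: [-5]
LOAD_CONST → push 6. Stack: [-5, 6]
BINARY_OP // → -5 // 6 = -1. Stack: [-1]
STORE_FAST m → m=-1. Stack: []
LOAD_FAST i → push 1. Stack: [1]
LOAD_CONST → push 1. Stack: [1, 1]
BINARY_OP + → 1 + 1 = 2. Stack: [2]
STORE_FAST i → i=2. Stack: []
LOAD_FAST i → push 2. Stack: [2]
LOAD_CONST → push 2. Stack: [2, 2]
COMPARE_OP bool(<) → 2 vs 2 = False. Stack: [False]
POP_JUMP_IF_FALSE → pop False; jump. Stack: []
LOAD_FAST m → push -1. Stack: [-1]
RETURN_VALUE → return -1.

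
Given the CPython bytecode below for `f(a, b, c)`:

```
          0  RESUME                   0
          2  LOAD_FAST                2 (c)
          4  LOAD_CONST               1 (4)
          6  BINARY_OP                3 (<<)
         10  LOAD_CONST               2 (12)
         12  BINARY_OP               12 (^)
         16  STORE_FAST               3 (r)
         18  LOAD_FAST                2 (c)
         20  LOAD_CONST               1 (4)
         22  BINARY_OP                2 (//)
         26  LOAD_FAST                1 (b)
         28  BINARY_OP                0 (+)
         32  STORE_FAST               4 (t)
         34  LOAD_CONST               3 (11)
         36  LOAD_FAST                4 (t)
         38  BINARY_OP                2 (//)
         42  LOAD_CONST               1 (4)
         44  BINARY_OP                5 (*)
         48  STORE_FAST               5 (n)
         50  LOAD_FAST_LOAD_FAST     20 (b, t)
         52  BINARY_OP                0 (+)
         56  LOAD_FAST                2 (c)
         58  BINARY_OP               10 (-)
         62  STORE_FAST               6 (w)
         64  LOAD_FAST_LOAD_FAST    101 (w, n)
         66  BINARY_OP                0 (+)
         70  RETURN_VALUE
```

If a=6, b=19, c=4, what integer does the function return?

35

LOAD_FAST c → push 4. Stack: [4]
LOAD_CONST → push 4. Stack: [4, 4]
BINARY_OP << → 4 << 4 = 64. Stack: [64]
LOAD_CONST → push 12. Stack: [64, 12]
BINARY_OP ^ → 64 ^ 12 = 76. Stack: [76]
STORE_FAST r → r=76. Stack: []
LOAD_FAST c → push 4. Stack: [4]
LOAD_CONST → push 4. Stack: [4, 4]
BINARY_OP // → 4 // 4 = 1. Stack: [1]
LOAD_FAST b → push 19. Stack: [1, 19]
BINARY_OP + → 1 + 19 = 20. Stack: [20]
STORE_FAST t → t=20. Stack: []
LOAD_CONST → push 11. Stack: [11]
LOAD_FAST t → push 20. Stack: [11, 20]
BINARY_OP // → 11 // 20 = 0. Stack: [0]
LOAD_CONST → push 4. Stack: [0, 4]
BINARY_OP * → 0 * 4 = 0. Stack: [0]
STORE_FAST n → n=0. Stack: []
LOAD_FAST_LOAD_FAST b,t → push 19,20. Stack: [19, 20]
BINARY_OP + → 19 + 20 = 39. Stack: [39]
LOAD_FAST c → push 4. Stack: [39, 4]
BINARY_OP - → 39 - 4 = 35. Stack: [35]
STORE_FAST w → w=35. Stack: []
LOAD_FAST_LOAD_FAST w,n → push 35,0. Stack: [35, 0]
BINARY_OP + → 35 + 0 = 35. Stack: [35]
RETURN_VALUE → return 35.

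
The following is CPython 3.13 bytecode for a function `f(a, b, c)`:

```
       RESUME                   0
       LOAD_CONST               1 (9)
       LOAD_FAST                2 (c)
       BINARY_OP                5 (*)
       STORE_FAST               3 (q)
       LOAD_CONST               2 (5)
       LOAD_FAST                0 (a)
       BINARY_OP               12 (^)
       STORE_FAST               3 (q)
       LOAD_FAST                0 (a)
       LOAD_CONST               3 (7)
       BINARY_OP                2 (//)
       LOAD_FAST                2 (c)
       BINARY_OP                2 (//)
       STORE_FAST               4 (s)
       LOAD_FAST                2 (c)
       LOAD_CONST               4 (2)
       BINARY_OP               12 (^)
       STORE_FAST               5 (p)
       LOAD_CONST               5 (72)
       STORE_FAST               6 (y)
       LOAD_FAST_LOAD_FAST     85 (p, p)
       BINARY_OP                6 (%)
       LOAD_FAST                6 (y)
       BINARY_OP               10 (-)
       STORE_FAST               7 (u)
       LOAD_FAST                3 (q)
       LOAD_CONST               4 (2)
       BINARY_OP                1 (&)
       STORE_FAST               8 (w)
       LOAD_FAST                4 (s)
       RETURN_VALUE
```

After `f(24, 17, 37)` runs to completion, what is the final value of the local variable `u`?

-72

LOAD_CONST → push 9. Stack: [9]
LOAD_FAST c → push 37. Stack: [9, 37]
BINARY_OP * → 9 * 37 = 333. Stack: [333]
STORE_FAST q → q=333. Stack: []
LOAD_CONST → push 5. Stack: [5]
LOAD_FAST a → push 24. Stack: [5, 24]
BINARY_OP ^ → 5 ^ 24 = 29. Stack: [29]
STORE_FAST q → q=29. Stack: []
LOAD_FAST a → push 24. Stack: [24]
LOAD_CONST → push 7. Stack: [24, 7]
BINARY_OP // → 24 // 7 = 3. Stack: [3]
LOAD_FAST c → push 37. Stack: [3, 37]
BINARY_OP // → 3 // 37 = 0. Stack: [0]
STORE_FAST s → s=0. Stack: []
LOAD_FAST c → push 37. Stack: [37]
LOAD_CONST → push 2. Stack: [37, 2]
BINARY_OP ^ → 37 ^ 2 = 39. Stack: [39]
STORE_FAST p → p=39. Stack: []
LOAD_CONST → push 72. Stack: [72]
STORE_FAST y → y=72. Stack: []
LOAD_FAST_LOAD_FAST p,p → push 39,39. Stack: [39, 39]
BINARY_OP % → 39 % 39 = 0. Stack: [0]
LOAD_FAST y → push 72. Stack: [0, 72]
BINARY_OP - → 0 - 72 = -72. Stack: [-72]
STORE_FAST u → u=-72. Stack: []
LOAD_FAST q → push 29. Stack: [29]
LOAD_CONST → push 2. Stack: [29, 2]
BINARY_OP & → 29 & 2 = 0. Stack: [0]
STORE_FAST w → w=0. Stack: []
LOAD_FAST s → push 0. Stack: [0]
RETURN_VALUE → return 0.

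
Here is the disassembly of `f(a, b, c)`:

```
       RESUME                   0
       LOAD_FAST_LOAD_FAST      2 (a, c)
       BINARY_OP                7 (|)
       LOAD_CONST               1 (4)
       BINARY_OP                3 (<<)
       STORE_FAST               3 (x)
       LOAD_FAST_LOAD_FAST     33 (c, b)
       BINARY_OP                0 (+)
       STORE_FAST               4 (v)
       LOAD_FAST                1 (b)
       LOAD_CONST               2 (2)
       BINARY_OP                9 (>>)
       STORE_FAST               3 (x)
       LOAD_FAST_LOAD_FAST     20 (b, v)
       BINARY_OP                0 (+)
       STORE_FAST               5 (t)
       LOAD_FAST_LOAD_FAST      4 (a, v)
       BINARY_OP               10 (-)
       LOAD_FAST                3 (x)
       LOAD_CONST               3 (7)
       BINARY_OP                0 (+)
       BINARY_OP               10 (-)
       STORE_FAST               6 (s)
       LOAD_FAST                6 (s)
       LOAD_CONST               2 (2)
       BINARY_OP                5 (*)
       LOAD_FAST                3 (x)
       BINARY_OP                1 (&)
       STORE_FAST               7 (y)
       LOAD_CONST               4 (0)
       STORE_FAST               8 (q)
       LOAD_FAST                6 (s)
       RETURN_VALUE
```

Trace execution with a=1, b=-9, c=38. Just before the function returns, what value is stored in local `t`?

20

LOAD_FAST_LOAD_FAST a,c → push 1,38. Stack: [1, 38]
BINARY_OP | → 1 | 38 = 39. Stack: [39]
LOAD_CONST → push 4. Stack: [39, 4]
BINARY_OP << → 39 << 4 = 624. Stack: [624]
STORE_FAST x → x=624. Stack: []
LOAD_FAST_LOAD_FAST c,b → push 38,-9. Stack: [38, -9]
BINARY_OP + → 38 + -9 = 29. Stack: [29]
STORE_FAST v → v=29. Stack: []
LOAD_FAST b → push -9. Stack: [-9]
LOAD_CONST → push 2. Stack: [-9, 2]
BINARY_OP >> → -9 >> 2 = -3. Stack: [-3]
STORE_FAST x → x=-3. Stack: []
LOAD_FAST_LOAD_FAST b,v → push -9,29. Stack: [-9, 29]
BINARY_OP + → -9 + 29 = 20. Stack: [20]
STORE_FAST t → t=20. Stack: []
LOAD_FAST_LOAD_FAST a,v → push 1,29. Stack: [1, 29]
BINARY_OP - → 1 - 29 = -28. Stack: [-28]
LOAD_FAST x → push -3. Stack: [-28, -3]
LOAD_CONST → push 7. Stack: [-28, -3, 7]
BINARY_OP + → -3 + 7 = 4. Stack: [-28, 4]
BINARY_OP - → -28 - 4 = -32. Stack: [-32]
STORE_FAST s → s=-32. Stack: []
LOAD_FAST s → push -32. Stack: [-32]
LOAD_CONST → push 2. Stack: [-32, 2]
BINARY_OP * → -32 * 2 = -64. Stack: [-64]
LOAD_FAST x → push -3. Stack: [-64, -3]
BINARY_OP & → -64 & -3 = -64. Stack: [-64]
STORE_FAST y → y=-64. Stack: []
LOAD_CONST → push 0. Stack: [0]
STORE_FAST q → q=0. Stack: []
LOAD_FAST s → push -32. Stack: [-32]
RETURN_VALUE → return -32.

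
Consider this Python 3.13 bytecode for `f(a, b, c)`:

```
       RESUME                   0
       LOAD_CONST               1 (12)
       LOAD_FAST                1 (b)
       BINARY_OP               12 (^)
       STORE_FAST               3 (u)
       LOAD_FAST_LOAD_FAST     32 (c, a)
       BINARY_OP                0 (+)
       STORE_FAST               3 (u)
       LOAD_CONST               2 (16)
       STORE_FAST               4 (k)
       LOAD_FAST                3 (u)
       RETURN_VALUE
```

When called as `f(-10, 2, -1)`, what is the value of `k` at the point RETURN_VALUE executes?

LOAD_CONST → push 12. Stack: [12]
LOAD_FAST b → push 2. Stack: [12, 2]
BINARY_OP ^ → 12 ^ 2 = 14. Stack: [14]
STORE_FAST u → u=14. Stack: []
LOAD_FAST_LOAD_FAST c,a → push -1,-10. Stack: [-1, -10]
BINARY_OP + → -1 + -10 = -11. Stack: [-11]
STORE_FAST u → u=-11. Stack: []
LOAD_CONST → push 16. Stack: [16]
STORE_FAST k → k=16. Stack: []
LOAD_FAST u → push -11. Stack: [-11]
RETURN_VALUE → return -11.

16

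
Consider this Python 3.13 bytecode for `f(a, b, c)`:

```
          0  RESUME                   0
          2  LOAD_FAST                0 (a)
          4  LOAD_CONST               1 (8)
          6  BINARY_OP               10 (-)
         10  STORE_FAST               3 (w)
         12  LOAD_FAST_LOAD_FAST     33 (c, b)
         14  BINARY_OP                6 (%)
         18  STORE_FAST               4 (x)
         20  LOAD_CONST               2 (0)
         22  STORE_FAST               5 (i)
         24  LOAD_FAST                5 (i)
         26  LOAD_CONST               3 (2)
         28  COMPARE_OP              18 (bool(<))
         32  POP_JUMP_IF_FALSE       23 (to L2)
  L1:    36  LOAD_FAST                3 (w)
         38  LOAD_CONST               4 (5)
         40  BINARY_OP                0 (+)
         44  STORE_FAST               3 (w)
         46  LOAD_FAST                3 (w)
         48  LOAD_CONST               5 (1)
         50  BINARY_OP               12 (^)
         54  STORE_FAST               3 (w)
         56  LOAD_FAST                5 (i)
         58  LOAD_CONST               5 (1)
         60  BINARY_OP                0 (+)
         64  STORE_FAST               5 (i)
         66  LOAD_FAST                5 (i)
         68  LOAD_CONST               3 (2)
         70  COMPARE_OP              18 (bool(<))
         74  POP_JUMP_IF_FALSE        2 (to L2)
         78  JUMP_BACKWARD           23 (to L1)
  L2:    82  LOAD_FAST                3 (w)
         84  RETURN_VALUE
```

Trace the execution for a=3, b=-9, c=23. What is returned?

7

LOAD_FAST a → push 3. Stack: [3]
LOAD_CONST → push 8. Stack: [3, 8]
BINARY_OP - → 3 - 8 = -5. Stack: [-5]
STORE_FAST w → w=-5. Stack: []
LOAD_FAST_LOAD_FAST c,b → push 23,-9. Stack: [23, -9]
BINARY_OP % → 23 % -9 = -4. Stack: [-4]
STORE_FAST x → x=-4. Stack: []
LOAD_CONST → push 0. Stack: [0]
STORE_FAST i → i=0. Stack: []
LOAD_FAST i → push 0. Stack: [0]
LOAD_CONST → push 2. Stack: [0, 2]
COMPARE_OP bool(<) → 0 vs 2 = True. Stack: [True]
POP_JUMP_IF_FALSE → pop True; no jump. Stack: []
LOAD_FAST w → push -5. Stack: [-5]
LOAD_CONST → push 5. Stack: [-5, 5]
BINARY_OP + → -5 + 5 = 0. Stack: [0]
STORE_FAST w → w=0. Stack: []
LOAD_FAST w → push 0. Stack: [0]
LOAD_CONST → push 1. Stack: [0, 1]
BINARY_OP ^ → 0 ^ 1 = 1. Stack: [1]
STORE_FAST w → w=1. Stack: []
LOAD_FAST i → push 0. Stack: [0]
LOAD_CONST → push 1. Stack: [0, 1]
BINARY_OP + → 0 + 1 = 1. Stack: [1]
STORE_FAST i → i=1. Stack: []
LOAD_FAST i → push 1. Stack: [1]
LOAD_CONST → push 2. Stack: [1, 2]
COMPARE_OP bool(<) → 1 vs 2 = True. Stack: [True]
POP_JUMP_IF_FALSE → pop True; no jump. Stack: []
LOAD_FAST w → push 1. Stack: [1]
LOAD_CONST → push 5. Stack: [1, 5]
BINARY_OP + → 1 + 5 = 6. Stack: [6]
STORE_FAST w → w=6. Stack: []
LOAD_FAST w → push 6. Stack: [6]
LOAD_CONST → push 1. Stack: [6, 1]
BINARY_OP ^ → 6 ^ 1 = 7. Stack: [7]
STORE_FAST w → w=7. Stack: []
LOAD_FAST i → push 1. Stack: [1]
LOAD_CONST → push 1. Stack: [1, 1]
BINARY_OP + → 1 + 1 = 2. Stack: [2]
STORE_FAST i → i=2. Stack: []
LOAD_FAST i → push 2. Stack: [2]
LOAD_CONST → push 2. Stack: [2, 2]
COMPARE_OP bool(<) → 2 vs 2 = False. Stack: [False]
POP_JUMP_IF_FALSE → pop False; jump. Stack: []
LOAD_FAST w → push 7. Stack: [7]
RETURN_VALUE → return 7.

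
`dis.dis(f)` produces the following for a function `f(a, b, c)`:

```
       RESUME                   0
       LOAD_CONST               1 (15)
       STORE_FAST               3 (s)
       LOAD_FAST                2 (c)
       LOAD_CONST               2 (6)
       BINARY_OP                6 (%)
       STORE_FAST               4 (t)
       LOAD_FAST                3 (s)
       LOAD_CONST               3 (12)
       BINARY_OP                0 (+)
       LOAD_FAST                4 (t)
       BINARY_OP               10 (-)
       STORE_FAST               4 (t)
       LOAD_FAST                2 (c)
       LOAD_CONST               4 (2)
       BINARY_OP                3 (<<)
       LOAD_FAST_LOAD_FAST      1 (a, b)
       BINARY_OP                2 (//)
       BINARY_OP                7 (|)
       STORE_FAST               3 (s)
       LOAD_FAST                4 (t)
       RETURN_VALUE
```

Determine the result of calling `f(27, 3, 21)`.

24

LOAD_CONST → push 15. Stack: [15]
STORE_FAST s → s=15. Stack: []
LOAD_FAST c → push 21. Stack: [21]
LOAD_CONST → push 6. Stack: [21, 6]
BINARY_OP % → 21 % 6 = 3. Stack: [3]
STORE_FAST t → t=3. Stack: []
LOAD_FAST s → push 15. Stack: [15]
LOAD_CONST → push 12. Stack: [15, 12]
BINARY_OP + → 15 + 12 = 27. Stack: [27]
LOAD_FAST t → push 3. Stack: [27, 3]
BINARY_OP - → 27 - 3 = 24. Stack: [24]
STORE_FAST t → t=24. Stack: []
LOAD_FAST c → push 21. Stack: [21]
LOAD_CONST → push 2. Stack: [21, 2]
BINARY_OP << → 21 << 2 = 84. Stack: [84]
LOAD_FAST_LOAD_FAST a,b → push 27,3. Stack: [84, 27, 3]
BINARY_OP // → 27 // 3 = 9. Stack: [84, 9]
BINARY_OP | → 84 | 9 = 93. Stack: [93]
STORE_FAST s → s=93. Stack: []
LOAD_FAST t → push 24. Stack: [24]
RETURN_VALUE → return 24.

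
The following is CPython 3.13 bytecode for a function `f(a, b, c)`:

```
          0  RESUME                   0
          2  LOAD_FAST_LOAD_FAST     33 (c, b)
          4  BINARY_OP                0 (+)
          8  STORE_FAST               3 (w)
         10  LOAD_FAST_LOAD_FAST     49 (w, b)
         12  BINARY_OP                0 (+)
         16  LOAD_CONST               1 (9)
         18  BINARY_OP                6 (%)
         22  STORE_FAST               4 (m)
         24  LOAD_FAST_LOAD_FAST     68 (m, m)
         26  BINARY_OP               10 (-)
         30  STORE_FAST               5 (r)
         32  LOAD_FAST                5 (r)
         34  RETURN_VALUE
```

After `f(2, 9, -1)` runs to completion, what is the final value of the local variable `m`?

8

LOAD_FAST_LOAD_FAST c,b → push -1,9. Stack: [-1, 9]
BINARY_OP + → -1 + 9 = 8. Stack: [8]
STORE_FAST w → w=8. Stack: []
LOAD_FAST_LOAD_FAST w,b → push 8,9. Stack: [8, 9]
BINARY_OP + → 8 + 9 = 17. Stack: [17]
LOAD_CONST → push 9. Stack: [17, 9]
BINARY_OP % → 17 % 9 = 8. Stack: [8]
STORE_FAST m → m=8. Stack: []
LOAD_FAST_LOAD_FAST m,m → push 8,8. Stack: [8, 8]
BINARY_OP - → 8 - 8 = 0. Stack: [0]
STORE_FAST r → r=0. Stack: []
LOAD_FAST r → push 0. Stack: [0]
RETURN_VALUE → return 0.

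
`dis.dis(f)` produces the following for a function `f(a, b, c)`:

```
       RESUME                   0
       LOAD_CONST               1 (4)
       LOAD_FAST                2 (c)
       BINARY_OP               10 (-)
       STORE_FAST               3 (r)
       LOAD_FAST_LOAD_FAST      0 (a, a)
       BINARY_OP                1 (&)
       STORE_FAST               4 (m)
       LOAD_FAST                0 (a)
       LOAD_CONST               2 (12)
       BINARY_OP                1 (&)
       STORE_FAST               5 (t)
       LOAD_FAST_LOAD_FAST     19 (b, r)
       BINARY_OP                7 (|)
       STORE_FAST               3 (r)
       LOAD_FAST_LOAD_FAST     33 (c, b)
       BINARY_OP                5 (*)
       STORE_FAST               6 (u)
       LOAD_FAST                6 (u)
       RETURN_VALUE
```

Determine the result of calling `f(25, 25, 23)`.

LOAD_CONST → push 4. Stack: [4]
LOAD_FAST c → push 23. Stack: [4, 23]
BINARY_OP - → 4 - 23 = -19. Stack: [-19]
STORE_FAST r → r=-19. Stack: []
LOAD_FAST_LOAD_FAST a,a → push 25,25. Stack: [25, 25]
BINARY_OP & → 25 & 25 = 25. Stack: [25]
STORE_FAST m → m=25. Stack: []
LOAD_FAST a → push 25. Stack: [25]
LOAD_CONST → push 12. Stack: [25, 12]
BINARY_OP & → 25 & 12 = 8. Stack: [8]
STORE_FAST t → t=8. Stack: []
LOAD_FAST_LOAD_FAST b,r → push 25,-19. Stack: [25, -19]
BINARY_OP | → 25 | -19 = -3. Stack: [-3]
STORE_FAST r → r=-3. Stack: []
LOAD_FAST_LOAD_FAST c,b → push 23,25. Stack: [23, 25]
BINARY_OP * → 23 * 25 = 575. Stack: [575]
STORE_FAST u → u=575. Stack: []
LOAD_FAST u → push 575. Stack: [575]
RETURN_VALUE → return 575.

575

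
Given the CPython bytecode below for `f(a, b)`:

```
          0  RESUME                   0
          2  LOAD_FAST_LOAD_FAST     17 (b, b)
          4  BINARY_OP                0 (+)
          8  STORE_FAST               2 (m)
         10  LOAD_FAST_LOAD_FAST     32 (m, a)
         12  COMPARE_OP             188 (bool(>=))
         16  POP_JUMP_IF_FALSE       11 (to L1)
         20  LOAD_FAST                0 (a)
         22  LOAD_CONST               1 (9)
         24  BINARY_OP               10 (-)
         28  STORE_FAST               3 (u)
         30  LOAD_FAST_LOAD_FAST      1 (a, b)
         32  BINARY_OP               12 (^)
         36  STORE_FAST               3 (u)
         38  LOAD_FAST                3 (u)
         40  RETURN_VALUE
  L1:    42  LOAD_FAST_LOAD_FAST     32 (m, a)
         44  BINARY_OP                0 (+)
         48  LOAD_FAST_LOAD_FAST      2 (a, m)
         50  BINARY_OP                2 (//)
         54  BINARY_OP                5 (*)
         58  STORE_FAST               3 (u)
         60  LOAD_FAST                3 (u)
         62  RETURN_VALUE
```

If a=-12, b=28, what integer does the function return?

-24

LOAD_FAST_LOAD_FAST b,b → push 28,28. Stack: [28, 28]
BINARY_OP + → 28 + 28 = 56. Stack: [56]
STORE_FAST m → m=56. Stack: []
LOAD_FAST_LOAD_FAST m,a → push 56,-12. Stack: [56, -12]
COMPARE_OP bool(>=) → 56 vs -12 = True. Stack: [True]
POP_JUMP_IF_FALSE → pop True; no jump. Stack: []
LOAD_FAST a → push -12. Stack: [-12]
LOAD_CONST → push 9. Stack: [-12, 9]
BINARY_OP - → -12 - 9 = -21. Stack: [-21]
STORE_FAST u → u=-21. Stack: []
LOAD_FAST_LOAD_FAST a,b → push -12,28. Stack: [-12, 28]
BINARY_OP ^ → -12 ^ 28 = -24. Stack: [-24]
STORE_FAST u → u=-24. Stack: []
LOAD_FAST u → push -24. Stack: [-24]
RETURN_VALUE → return -24.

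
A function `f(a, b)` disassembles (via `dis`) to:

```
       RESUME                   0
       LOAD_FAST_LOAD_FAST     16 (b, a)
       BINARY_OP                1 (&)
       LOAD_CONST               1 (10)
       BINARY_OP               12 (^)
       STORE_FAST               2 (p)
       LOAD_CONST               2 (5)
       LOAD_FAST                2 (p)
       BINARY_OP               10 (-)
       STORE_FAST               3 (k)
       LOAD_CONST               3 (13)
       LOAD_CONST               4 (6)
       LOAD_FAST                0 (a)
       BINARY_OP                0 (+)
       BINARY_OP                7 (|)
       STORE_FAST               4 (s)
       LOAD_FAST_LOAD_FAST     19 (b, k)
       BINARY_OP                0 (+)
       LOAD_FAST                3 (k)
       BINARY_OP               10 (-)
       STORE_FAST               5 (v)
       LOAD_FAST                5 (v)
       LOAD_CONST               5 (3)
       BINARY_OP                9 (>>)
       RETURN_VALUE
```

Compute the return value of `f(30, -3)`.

-1

LOAD_FAST_LOAD_FAST b,a → push -3,30. Stack: [-3, 30]
BINARY_OP & → -3 & 30 = 28. Stack: [28]
LOAD_CONST → push 10. Stack: [28, 10]
BINARY_OP ^ → 28 ^ 10 = 22. Stack: [22]
STORE_FAST p → p=22. Stack: []
LOAD_CONST → push 5. Stack: [5]
LOAD_FAST p → push 22. Stack: [5, 22]
BINARY_OP - → 5 - 22 = -17. Stack: [-17]
STORE_FAST k → k=-17. Stack: []
LOAD_CONST → push 13. Stack: [13]
LOAD_CONST → push 6. Stack: [13, 6]
LOAD_FAST a → push 30. Stack: [13, 6, 30]
BINARY_OP + → 6 + 30 = 36. Stack: [13, 36]
BINARY_OP | → 13 | 36 = 45. Stack: [45]
STORE_FAST s → s=45. Stack: []
LOAD_FAST_LOAD_FAST b,k → push -3,-17. Stack: [-3, -17]
BINARY_OP + → -3 + -17 = -20. Stack: [-20]
LOAD_FAST k → push -17. Stack: [-20, -17]
BINARY_OP - → -20 - -17 = -3. Stack: [-3]
STORE_FAST v → v=-3. Stack: []
LOAD_FAST v → push -3. Stack: [-3]
LOAD_CONST → push 3. Stack: [-3, 3]
BINARY_OP >> → -3 >> 3 = -1. Stack: [-1]
RETURN_VALUE → return -1.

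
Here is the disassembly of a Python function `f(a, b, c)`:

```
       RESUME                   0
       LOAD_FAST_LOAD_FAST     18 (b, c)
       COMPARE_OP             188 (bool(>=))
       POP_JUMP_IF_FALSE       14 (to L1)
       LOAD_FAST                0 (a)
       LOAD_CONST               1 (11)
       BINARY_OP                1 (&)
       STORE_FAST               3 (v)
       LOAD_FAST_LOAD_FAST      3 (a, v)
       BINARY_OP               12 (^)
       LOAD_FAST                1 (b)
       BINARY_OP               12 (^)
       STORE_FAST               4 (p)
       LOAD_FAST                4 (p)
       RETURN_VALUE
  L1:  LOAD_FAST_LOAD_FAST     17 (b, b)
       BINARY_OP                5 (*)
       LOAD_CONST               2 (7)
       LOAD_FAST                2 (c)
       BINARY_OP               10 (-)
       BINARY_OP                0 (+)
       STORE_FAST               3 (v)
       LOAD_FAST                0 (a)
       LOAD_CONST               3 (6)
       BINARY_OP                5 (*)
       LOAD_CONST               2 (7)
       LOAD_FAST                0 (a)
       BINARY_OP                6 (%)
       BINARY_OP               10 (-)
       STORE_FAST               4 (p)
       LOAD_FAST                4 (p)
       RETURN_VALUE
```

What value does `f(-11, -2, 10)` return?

LOAD_FAST_LOAD_FAST b,c → push -2,10. Stack: [-2, 10]
COMPARE_OP bool(>=) → -2 vs 10 = False. Stack: [False]
POP_JUMP_IF_FALSE → pop False; jump. Stack: []
LOAD_FAST_LOAD_FAST b,b → push -2,-2. Stack: [-2, -2]
BINARY_OP * → -2 * -2 = 4. Stack: [4]
LOAD_CONST → push 7. Stack: [4, 7]
LOAD_FAST c → push 10. Stack: [4, 7, 10]
BINARY_OP - → 7 - 10 = -3. Stack: [4, -3]
BINARY_OP + → 4 + -3 = 1. Stack: [1]
STORE_FAST v → v=1. Stack: []
LOAD_FAST a → push -11. Stack: [-11]
LOAD_CONST → push 6. Stack: [-11, 6]
BINARY_OP * → -11 * 6 = -66. Stack: [-66]
LOAD_CONST → push 7. Stack: [-66, 7]
LOAD_FAST a → push -11. Stack: [-66, 7, -11]
BINARY_OP % → 7 % -11 = -4. Stack: [-66, -4]
BINARY_OP - → -66 - -4 = -62. Stack: [-62]
STORE_FAST p → p=-62. Stack: []
LOAD_FAST p → push -62. Stack: [-62]
RETURN_VALUE → return -62.

-62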